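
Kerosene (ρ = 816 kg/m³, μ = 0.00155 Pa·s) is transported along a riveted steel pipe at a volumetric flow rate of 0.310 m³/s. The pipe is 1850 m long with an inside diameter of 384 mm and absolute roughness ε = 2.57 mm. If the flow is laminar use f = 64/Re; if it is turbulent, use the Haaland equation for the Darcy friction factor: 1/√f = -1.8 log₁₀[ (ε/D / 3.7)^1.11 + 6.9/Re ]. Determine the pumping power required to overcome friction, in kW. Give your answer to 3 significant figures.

P ≈ 146 kW

Cross-sectional area A = πD²/4 = π(0.384)²/4 = 0.1158 m²; mean velocity V = Q/A = 0.31/0.1158 = 2.677 m/s.
Reynolds number Re = ρVD/μ = 816 · 2.677 · 0.384 / 0.00155 = 5.411e+05.
Re > 4000 → turbulent. Relative roughness ε/D = 0.00257/0.384 = 0.00669. Haaland: 1/√f = -1.8 log₁₀[(0.00669/3.7)^1.11 + 6.9/5.411e+05] = -1.8 log₁₀[0.000903 + 1.28e-05] = 5.469, so f = 0.03344.
Darcy-Weisbach: ΔP = f(L/D)(ρV²/2) = 0.03344·(1850/0.384)·(816·2.677²/2) = 0.03344·4818·2923 = 4.709e+05 Pa.
Pumping power P = QΔP = 0.31·4.709e+05 = 146000 W = 146 kW.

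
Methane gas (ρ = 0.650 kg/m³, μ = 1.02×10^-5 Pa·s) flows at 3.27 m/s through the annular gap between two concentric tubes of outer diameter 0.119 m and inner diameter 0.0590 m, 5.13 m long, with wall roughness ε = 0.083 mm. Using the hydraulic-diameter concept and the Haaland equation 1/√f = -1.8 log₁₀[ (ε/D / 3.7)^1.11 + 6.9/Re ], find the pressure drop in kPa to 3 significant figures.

Hydraulic diameter D_h = 4A/P = D_o - D_i = 0.119 - 0.059 = 0.06 m.
Re = ρVD_h/μ = 0.65·3.27·0.06/1.02e-05 = 1.25e+04.
ε/D_h = 8.3e-05/0.06 = 0.00138; Haaland gives 1/√f = -1.8 log₁₀[0.000157+0.000552] = 5.669, so f = 0.03112.
ΔP = f(L/D_h)(ρV²/2) = 0.03112·5.13/0.06·3.475 = 9.245 Pa.
ΔP = 0.00925 kPa.

ΔP ≈ 0.00925 kPa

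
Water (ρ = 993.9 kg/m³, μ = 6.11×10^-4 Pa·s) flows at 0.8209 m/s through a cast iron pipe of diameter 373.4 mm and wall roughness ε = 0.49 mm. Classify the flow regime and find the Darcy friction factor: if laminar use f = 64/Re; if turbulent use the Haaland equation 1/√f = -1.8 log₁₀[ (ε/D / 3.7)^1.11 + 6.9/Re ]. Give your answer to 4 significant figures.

f ≈ 0.02148

Re = ρVD/μ = 993.9·0.8209·0.3734/0.000611 = 4.986e+05.
Re > 4000 → turbulent. ε/D = 0.00049/0.3734 = 0.00131; Haaland: 1/√f = -1.8 log₁₀[0.000148 + 1.38e-05] = 6.824, so f = 0.02148.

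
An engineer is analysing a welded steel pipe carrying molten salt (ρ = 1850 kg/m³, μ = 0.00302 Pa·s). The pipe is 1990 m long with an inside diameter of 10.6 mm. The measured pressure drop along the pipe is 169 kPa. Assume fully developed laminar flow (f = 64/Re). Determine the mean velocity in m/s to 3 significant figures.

For laminar flow, f = 64/Re with Re = ρVD/μ, so Darcy-Weisbach reduces to ΔP = 32μLV/D². Solving for V: V = ΔP·D²/(32μL) = 1.69e+05·(0.0106)²/(32·0.00302·1990) = 0.09874 m/s.
Check: Re = ρVD/μ = 1850·0.09874·0.0106/0.00302 = 641.1 < 2300, so the laminar assumption holds.

V ≈ 0.0987 m/s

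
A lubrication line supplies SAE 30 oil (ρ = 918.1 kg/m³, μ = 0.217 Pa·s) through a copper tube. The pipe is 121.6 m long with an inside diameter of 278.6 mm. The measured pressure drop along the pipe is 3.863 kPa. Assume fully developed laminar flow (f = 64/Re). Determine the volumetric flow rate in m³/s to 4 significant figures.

Q ≈ 0.02165 m³/s

For laminar flow, f = 64/Re with Re = ρVD/μ, so Darcy-Weisbach reduces to ΔP = 32μLV/D². Solving for V: V = ΔP·D²/(32μL) = 3863·(0.2786)²/(32·0.217·121.6) = 0.3551 m/s.
Check: Re = ρVD/μ = 918.1·0.3551·0.2786/0.217 = 418.6 < 2300, so the laminar assumption holds.
Q = V·A = 0.3551·(π/4·0.2786²) = 0.02165 m³/s = 0.02165 m³/s.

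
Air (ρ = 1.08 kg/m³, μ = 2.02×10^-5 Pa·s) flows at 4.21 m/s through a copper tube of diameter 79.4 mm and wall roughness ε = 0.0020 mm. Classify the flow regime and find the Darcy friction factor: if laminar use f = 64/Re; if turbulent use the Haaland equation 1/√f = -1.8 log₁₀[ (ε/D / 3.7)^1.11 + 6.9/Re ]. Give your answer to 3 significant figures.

f ≈ 0.0265

Re = ρVD/μ = 1.08·4.21·0.0794/2.02e-05 = 1.787e+04.
Re > 4000 → turbulent. ε/D = 2e-06/0.0794 = 2.52e-05; Haaland: 1/√f = -1.8 log₁₀[1.84e-06 + 0.000386] = 6.14, so f = 0.02652.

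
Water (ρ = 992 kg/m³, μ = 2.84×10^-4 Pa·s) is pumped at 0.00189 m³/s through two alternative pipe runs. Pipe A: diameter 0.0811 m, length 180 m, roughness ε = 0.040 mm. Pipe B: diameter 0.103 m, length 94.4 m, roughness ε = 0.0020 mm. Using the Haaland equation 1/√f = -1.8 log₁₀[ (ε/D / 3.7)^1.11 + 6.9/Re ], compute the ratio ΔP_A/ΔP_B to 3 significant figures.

Pipe A: V = Q/A = 0.00189/0.005166 = 0.3659 m/s; Re = 1.036e+05; ε/D = 0.000493; Haaland → f = 0.01995; ΔP_A = f(L/D)(ρV²/2) = 2940 Pa.
Pipe B: V = Q/A = 0.00189/0.008332 = 0.2268 m/s; Re = 8.161e+04; ε/D = 1.94e-05; Haaland → f = 0.01867; ΔP_B = f(L/D)(ρV²/2) = 436.7 Pa.
ΔP_A/ΔP_B = 2940/436.7 = 6.73.

ΔP_A/ΔP_B ≈ 6.73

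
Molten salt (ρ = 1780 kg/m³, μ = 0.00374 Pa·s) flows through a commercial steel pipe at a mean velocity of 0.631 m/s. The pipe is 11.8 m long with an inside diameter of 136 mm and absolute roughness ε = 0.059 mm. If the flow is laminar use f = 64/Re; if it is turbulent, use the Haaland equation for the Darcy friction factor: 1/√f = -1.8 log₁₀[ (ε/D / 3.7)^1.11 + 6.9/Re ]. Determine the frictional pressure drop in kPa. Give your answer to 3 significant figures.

Reynolds number Re = ρVD/μ = 1780 · 0.631 · 0.136 / 0.00374 = 4.084e+04.
Re > 4000 → turbulent. Relative roughness ε/D = 5.9e-05/0.136 = 0.000434. Haaland: 1/√f = -1.8 log₁₀[(0.000434/3.7)^1.11 + 6.9/4.084e+04] = -1.8 log₁₀[4.33e-05 + 0.000169] = 6.612, so f = 0.02288.
Darcy-Weisbach: ΔP = f(L/D)(ρV²/2) = 0.02288·(11.8/0.136)·(1780·0.631²/2) = 0.02288·86.76·354.4 = 703.4 Pa.
ΔP = 703.4 Pa = 0.703 kPa.

ΔP ≈ 0.703 kPa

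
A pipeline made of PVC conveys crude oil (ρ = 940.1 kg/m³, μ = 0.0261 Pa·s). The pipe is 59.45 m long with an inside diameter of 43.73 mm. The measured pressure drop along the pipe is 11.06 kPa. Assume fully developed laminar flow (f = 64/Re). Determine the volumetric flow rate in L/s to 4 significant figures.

Q ≈ 0.6398 L/s

For laminar flow, f = 64/Re with Re = ρVD/μ, so Darcy-Weisbach reduces to ΔP = 32μLV/D². Solving for V: V = ΔP·D²/(32μL) = 1.106e+04·(0.04373)²/(32·0.0261·59.45) = 0.426 m/s.
Check: Re = ρVD/μ = 940.1·0.426·0.04373/0.0261 = 670.9 < 2300, so the laminar assumption holds.
Q = V·A = 0.426·(π/4·0.04373²) = 0.0006398 m³/s = 0.6398 L/s.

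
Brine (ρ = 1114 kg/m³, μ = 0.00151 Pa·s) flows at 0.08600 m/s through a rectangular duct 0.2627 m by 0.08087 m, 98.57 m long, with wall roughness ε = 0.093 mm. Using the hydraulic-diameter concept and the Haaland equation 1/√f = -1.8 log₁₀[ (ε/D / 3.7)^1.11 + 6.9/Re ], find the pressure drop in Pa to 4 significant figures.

ΔP ≈ 111.3 Pa

Hydraulic diameter D_h = 4A/P = 4·(0.2627·0.08087)/(2·(0.2627+0.08087)) = 0.08498/0.6871 = 0.1237 m.
Re = ρVD_h/μ = 1114·0.086·0.1237/0.00151 = 7846.
ε/D_h = 9.3e-05/0.1237 = 0.000752; Haaland gives 1/√f = -1.8 log₁₀[7.98e-05+0.000879] = 5.433, so f = 0.03388.
ΔP = f(L/D_h)(ρV²/2) = 0.03388·98.57/0.1237·4.12 = 111.3 Pa.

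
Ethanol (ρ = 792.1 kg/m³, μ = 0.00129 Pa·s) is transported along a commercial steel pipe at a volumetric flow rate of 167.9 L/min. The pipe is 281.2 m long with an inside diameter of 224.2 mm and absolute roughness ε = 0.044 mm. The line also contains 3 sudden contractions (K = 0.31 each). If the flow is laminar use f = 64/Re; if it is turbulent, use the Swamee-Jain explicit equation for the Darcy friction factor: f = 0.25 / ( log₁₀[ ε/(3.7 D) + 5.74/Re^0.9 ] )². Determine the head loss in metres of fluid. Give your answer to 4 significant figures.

Q = 167.9 L/min = 167.9/60000 = 0.002798 m³/s.
Cross-sectional area A = πD²/4 = π(0.2242)²/4 = 0.03948 m²; mean velocity V = Q/A = 0.002798/0.03948 = 0.07088 m/s.
Reynolds number Re = ρVD/μ = 792.1 · 0.07088 · 0.2242 / 0.00129 = 9758.
Re > 4000 → turbulent. Relative roughness ε/D = 4.4e-05/0.2242 = 0.000196. Swamee-Jain: f = 0.25/(log₁₀[0.000196/3.7 + 5.74/9758^0.9])² = 0.25/(log₁₀[5.3e-05 + 0.00147])² = 0.25/(-2.816)² = 0.03152.
Total minor-loss coefficient ΣK = 3·0.31 = 0.93.
ΔP = [f·L/D + ΣK]·(ρV²/2) = [0.03152·281.2/0.2242 + 0.93]·(792.1·0.07088²/2) = [39.54 + 0.93]·1.99 = 80.52 Pa.
Head loss h_f = ΔP/(ρg) = 80.52/(792.1·9.81) = 0.01036 m.

h_f ≈ 0.01036 m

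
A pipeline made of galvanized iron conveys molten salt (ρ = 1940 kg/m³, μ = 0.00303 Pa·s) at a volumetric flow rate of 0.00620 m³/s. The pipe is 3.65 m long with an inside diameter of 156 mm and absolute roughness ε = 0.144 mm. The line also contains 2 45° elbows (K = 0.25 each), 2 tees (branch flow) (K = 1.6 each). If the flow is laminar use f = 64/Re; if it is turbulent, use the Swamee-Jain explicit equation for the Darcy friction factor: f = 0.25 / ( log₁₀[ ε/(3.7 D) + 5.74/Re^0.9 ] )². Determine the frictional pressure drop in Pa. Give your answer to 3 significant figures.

ΔP ≈ 439 Pa

Cross-sectional area A = πD²/4 = π(0.156)²/4 = 0.01911 m²; mean velocity V = Q/A = 0.0062/0.01911 = 0.3244 m/s.
Reynolds number Re = ρVD/μ = 1940 · 0.3244 · 0.156 / 0.00303 = 3.24e+04.
Re > 4000 → turbulent. Relative roughness ε/D = 0.000144/0.156 = 0.000923. Swamee-Jain: f = 0.25/(log₁₀[0.000923/3.7 + 5.74/3.24e+04^0.9])² = 0.25/(log₁₀[0.000249 + 0.000501])² = 0.25/(-3.125)² = 0.0256.
Total minor-loss coefficient ΣK = 2·0.25 + 2·1.6 = 3.7.
ΔP = [f·L/D + ΣK]·(ρV²/2) = [0.0256·3.65/0.156 + 3.7]·(1940·0.3244²/2) = [0.599 + 3.7]·102.1 = 438.8 Pa.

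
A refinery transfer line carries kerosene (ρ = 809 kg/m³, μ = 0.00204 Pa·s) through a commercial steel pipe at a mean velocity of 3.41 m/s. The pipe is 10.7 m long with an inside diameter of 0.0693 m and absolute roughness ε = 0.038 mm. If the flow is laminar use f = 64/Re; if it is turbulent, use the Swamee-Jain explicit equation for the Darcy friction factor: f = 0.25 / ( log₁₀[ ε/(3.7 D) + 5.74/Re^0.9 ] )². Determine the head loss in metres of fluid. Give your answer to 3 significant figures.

Reynolds number Re = ρVD/μ = 809 · 3.41 · 0.0693 / 0.00204 = 9.371e+04.
Re > 4000 → turbulent. Relative roughness ε/D = 3.8e-05/0.0693 = 0.000548. Swamee-Jain: f = 0.25/(log₁₀[0.000548/3.7 + 5.74/9.371e+04^0.9])² = 0.25/(log₁₀[0.000148 + 0.000192])² = 0.25/(-3.468)² = 0.02079.
Darcy-Weisbach: ΔP = f(L/D)(ρV²/2) = 0.02079·(10.7/0.0693)·(809·3.41²/2) = 0.02079·154.4·4704 = 1.51e+04 Pa.
Head loss h_f = ΔP/(ρg) = 1.51e+04/(809·9.81) = 1.90 m.

h_f ≈ 1.90 m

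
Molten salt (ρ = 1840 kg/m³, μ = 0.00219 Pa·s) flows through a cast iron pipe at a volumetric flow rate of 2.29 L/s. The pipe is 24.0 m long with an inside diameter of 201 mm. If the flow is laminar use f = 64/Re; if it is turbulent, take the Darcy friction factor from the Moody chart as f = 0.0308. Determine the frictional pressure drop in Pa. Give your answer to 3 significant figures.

ΔP ≈ 17.6 Pa

Q = 2.29 L/s = 2.29/1000 = 0.00229 m³/s.
Cross-sectional area A = πD²/4 = π(0.201)²/4 = 0.03173 m²; mean velocity V = Q/A = 0.00229/0.03173 = 0.07217 m/s.
Reynolds number Re = ρVD/μ = 1840 · 0.07217 · 0.201 / 0.00219 = 1.219e+04.
Re > 4000 → turbulent; use the Moody-chart value f = 0.0308.
Darcy-Weisbach: ΔP = f(L/D)(ρV²/2) = 0.0308·(24/0.201)·(1840·0.07217²/2) = 0.0308·119.4·4.792 = 17.62 Pa.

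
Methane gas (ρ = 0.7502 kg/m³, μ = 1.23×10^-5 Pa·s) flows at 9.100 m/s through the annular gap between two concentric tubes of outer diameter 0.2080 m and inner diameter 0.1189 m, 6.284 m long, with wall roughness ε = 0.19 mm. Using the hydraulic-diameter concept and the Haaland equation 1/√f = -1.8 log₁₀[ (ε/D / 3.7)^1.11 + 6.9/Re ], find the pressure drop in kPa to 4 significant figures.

Hydraulic diameter D_h = 4A/P = D_o - D_i = 0.208 - 0.1189 = 0.0891 m.
Re = ρVD_h/μ = 0.7502·9.1·0.0891/1.23e-05 = 4.945e+04.
ε/D_h = 0.00019/0.0891 = 0.00213; Haaland gives 1/√f = -1.8 log₁₀[0.000254+0.00014] = 6.13, so f = 0.02662.
ΔP = f(L/D_h)(ρV²/2) = 0.02662·6.284/0.0891·31.06 = 58.31 Pa.
ΔP = 0.05831 kPa.

ΔP ≈ 0.05831 kPa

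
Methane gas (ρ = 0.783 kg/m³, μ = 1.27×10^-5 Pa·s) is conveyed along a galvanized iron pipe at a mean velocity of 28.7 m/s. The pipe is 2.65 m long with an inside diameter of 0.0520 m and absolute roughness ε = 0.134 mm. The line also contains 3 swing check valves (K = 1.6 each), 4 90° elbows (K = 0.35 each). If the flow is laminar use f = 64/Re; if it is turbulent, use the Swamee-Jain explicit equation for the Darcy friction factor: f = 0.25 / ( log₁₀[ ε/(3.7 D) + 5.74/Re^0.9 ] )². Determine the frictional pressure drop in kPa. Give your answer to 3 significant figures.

Reynolds number Re = ρVD/μ = 0.783 · 28.7 · 0.052 / 1.27e-05 = 9.201e+04.
Re > 4000 → turbulent. Relative roughness ε/D = 0.000134/0.052 = 0.00258. Swamee-Jain: f = 0.25/(log₁₀[0.00258/3.7 + 5.74/9.201e+04^0.9])² = 0.25/(log₁₀[0.000696 + 0.000196])² = 0.25/(-3.05)² = 0.02688.
Total minor-loss coefficient ΣK = 3·1.6 + 4·0.35 = 6.2.
ΔP = [f·L/D + ΣK]·(ρV²/2) = [0.02688·2.65/0.052 + 6.2]·(0.783·28.7²/2) = [1.37 + 6.2]·322.5 = 2441 Pa.
ΔP = 2441 Pa = 2.44 kPa.

ΔP ≈ 2.44 kPa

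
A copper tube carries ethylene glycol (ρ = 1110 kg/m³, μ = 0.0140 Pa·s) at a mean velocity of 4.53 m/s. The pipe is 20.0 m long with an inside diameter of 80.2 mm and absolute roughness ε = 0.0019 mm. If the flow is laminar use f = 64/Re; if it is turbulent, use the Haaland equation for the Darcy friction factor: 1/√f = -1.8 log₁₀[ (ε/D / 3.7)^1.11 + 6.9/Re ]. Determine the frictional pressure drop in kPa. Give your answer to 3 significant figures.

Reynolds number Re = ρVD/μ = 1110 · 4.53 · 0.0802 / 0.014 = 2.88e+04.
Re > 4000 → turbulent. Relative roughness ε/D = 1.9e-06/0.0802 = 2.37e-05. Haaland: 1/√f = -1.8 log₁₀[(2.37e-05/3.7)^1.11 + 6.9/2.88e+04] = -1.8 log₁₀[1.72e-06 + 0.00024] = 6.512, so f = 0.02358.
Darcy-Weisbach: ΔP = f(L/D)(ρV²/2) = 0.02358·(20/0.0802)·(1110·4.53²/2) = 0.02358·249.4·1.139e+04 = 6.699e+04 Pa.
ΔP = 6.699e+04 Pa = 67.0 kPa.

ΔP ≈ 67.0 kPa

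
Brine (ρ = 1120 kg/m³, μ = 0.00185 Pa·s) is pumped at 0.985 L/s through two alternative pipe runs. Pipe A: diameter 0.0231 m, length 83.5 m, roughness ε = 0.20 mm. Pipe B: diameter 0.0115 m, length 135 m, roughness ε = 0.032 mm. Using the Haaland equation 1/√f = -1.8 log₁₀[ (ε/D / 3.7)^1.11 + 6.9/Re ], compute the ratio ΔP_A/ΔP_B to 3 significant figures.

Pipe A: V = Q/A = 0.000985/0.0004191 = 2.35 m/s; Re = 3.287e+04; ε/D = 0.00866; Haaland → f = 0.03799; ΔP_A = f(L/D)(ρV²/2) = 4.248e+05 Pa.
Pipe B: V = Q/A = 0.000985/0.0001039 = 9.483 m/s; Re = 6.602e+04; ε/D = 0.00278; Haaland → f = 0.02748; ΔP_B = f(L/D)(ρV²/2) = 1.625e+07 Pa.
ΔP_A/ΔP_B = 4.248e+05/1.625e+07 = 0.0261.

ΔP_A/ΔP_B ≈ 0.0261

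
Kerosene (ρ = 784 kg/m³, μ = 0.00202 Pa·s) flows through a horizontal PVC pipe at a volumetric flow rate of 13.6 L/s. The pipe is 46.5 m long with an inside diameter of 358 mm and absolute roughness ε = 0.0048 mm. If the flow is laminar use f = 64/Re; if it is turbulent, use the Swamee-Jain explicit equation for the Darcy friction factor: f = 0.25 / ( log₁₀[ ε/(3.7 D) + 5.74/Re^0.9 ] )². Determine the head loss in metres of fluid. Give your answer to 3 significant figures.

h_f ≈ 0.00317 m

Q = 13.6 L/s = 13.6/1000 = 0.0136 m³/s.
Cross-sectional area A = πD²/4 = π(0.358)²/4 = 0.1007 m²; mean velocity V = Q/A = 0.0136/0.1007 = 0.1351 m/s.
Reynolds number Re = ρVD/μ = 784 · 0.1351 · 0.358 / 0.00202 = 1.877e+04.
Re > 4000 → turbulent. Relative roughness ε/D = 4.8e-06/0.358 = 1.34e-05. Swamee-Jain: f = 0.25/(log₁₀[1.34e-05/3.7 + 5.74/1.877e+04^0.9])² = 0.25/(log₁₀[3.62e-06 + 0.000818])² = 0.25/(-3.085)² = 0.02626.
Darcy-Weisbach: ΔP = f(L/D)(ρV²/2) = 0.02626·(46.5/0.358)·(784·0.1351²/2) = 0.02626·129.9·7.156 = 24.41 Pa.
Head loss h_f = ΔP/(ρg) = 24.41/(784·9.81) = 0.00317 m.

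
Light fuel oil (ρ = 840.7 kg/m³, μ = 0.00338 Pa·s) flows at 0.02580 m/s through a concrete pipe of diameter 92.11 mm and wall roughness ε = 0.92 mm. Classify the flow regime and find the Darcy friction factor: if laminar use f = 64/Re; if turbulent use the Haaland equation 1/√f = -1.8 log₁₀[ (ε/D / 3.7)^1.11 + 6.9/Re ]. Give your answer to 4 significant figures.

f ≈ 0.1083

Re = ρVD/μ = 840.7·0.0258·0.09211/0.00338 = 591.1.
Re < 2300 → laminar, so f = 64/Re = 0.1083 (roughness is irrelevant in laminar flow).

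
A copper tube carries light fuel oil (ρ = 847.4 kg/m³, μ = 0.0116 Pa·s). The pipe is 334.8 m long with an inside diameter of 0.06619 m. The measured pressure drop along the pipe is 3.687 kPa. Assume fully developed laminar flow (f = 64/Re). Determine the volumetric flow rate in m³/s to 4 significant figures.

For laminar flow, f = 64/Re with Re = ρVD/μ, so Darcy-Weisbach reduces to ΔP = 32μLV/D². Solving for V: V = ΔP·D²/(32μL) = 3687·(0.06619)²/(32·0.0116·334.8) = 0.13 m/s.
Check: Re = ρVD/μ = 847.4·0.13·0.06619/0.0116 = 628.5 < 2300, so the laminar assumption holds.
Q = V·A = 0.13·(π/4·0.06619²) = 0.0004472 m³/s = 4.472×10^-4 m³/s.

Q ≈ 4.472×10^-4 m³/s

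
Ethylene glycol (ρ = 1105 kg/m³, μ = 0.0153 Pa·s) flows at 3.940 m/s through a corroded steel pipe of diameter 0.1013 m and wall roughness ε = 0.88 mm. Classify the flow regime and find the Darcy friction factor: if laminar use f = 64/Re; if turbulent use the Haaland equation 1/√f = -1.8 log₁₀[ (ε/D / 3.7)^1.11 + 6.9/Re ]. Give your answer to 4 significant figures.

f ≈ 0.03827

Re = ρVD/μ = 1105·3.94·0.1013/0.0153 = 2.883e+04.
Re > 4000 → turbulent. ε/D = 0.00088/0.1013 = 0.00869; Haaland: 1/√f = -1.8 log₁₀[0.00121 + 0.000239] = 5.112, so f = 0.03827.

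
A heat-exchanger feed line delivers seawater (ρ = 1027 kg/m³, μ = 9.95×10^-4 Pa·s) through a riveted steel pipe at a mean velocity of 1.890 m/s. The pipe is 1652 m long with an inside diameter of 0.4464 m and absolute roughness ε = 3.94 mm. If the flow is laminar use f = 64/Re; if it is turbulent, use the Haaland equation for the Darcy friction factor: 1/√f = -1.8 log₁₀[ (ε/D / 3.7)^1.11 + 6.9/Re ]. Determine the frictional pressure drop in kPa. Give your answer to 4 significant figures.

ΔP ≈ 247.7 kPa

Reynolds number Re = ρVD/μ = 1027 · 1.89 · 0.4464 / 0.000995 = 8.708e+05.
Re > 4000 → turbulent. Relative roughness ε/D = 0.00394/0.4464 = 0.00883. Haaland: 1/√f = -1.8 log₁₀[(0.00883/3.7)^1.11 + 6.9/8.708e+05] = -1.8 log₁₀[0.00123 + 7.92e-06] = 5.235, so f = 0.0365.
Darcy-Weisbach: ΔP = f(L/D)(ρV²/2) = 0.0365·(1652/0.4464)·(1027·1.89²/2) = 0.0365·3701·1834 = 2.477e+05 Pa.
ΔP = 2.477e+05 Pa = 247.7 kPa.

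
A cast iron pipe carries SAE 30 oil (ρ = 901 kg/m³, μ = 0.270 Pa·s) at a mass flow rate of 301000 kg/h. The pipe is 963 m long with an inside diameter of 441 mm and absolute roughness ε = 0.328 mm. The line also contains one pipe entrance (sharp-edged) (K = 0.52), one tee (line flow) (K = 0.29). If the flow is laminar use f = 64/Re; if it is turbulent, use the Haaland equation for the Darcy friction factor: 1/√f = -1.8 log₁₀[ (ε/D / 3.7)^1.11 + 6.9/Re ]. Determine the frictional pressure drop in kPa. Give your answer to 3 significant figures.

ṁ = 301000 kg/h = 301000/3600 = 83.61 kg/s.
A = πD²/4 = π(0.441)²/4 = 0.1527 m²; mean velocity V = ṁ/(ρA) = 83.61/(901 · 0.1527) = 0.6075 m/s.
Reynolds number Re = ρVD/μ = 901 · 0.6075 · 0.441 / 0.27 = 894.1.
Re < 2300 → laminar flow, so f = 64/Re = 64/894.1 = 0.07158 (the turbulent correlation is not needed).
Total minor-loss coefficient ΣK = 1·0.52 + 1·0.29 = 0.81.
ΔP = [f·L/D + ΣK]·(ρV²/2) = [0.07158·963/0.441 + 0.81]·(901·0.6075²/2) = [156.3 + 0.81]·166.3 = 2.613e+04 Pa.
ΔP = 2.613e+04 Pa = 26.1 kPa.

ΔP ≈ 26.1 kPa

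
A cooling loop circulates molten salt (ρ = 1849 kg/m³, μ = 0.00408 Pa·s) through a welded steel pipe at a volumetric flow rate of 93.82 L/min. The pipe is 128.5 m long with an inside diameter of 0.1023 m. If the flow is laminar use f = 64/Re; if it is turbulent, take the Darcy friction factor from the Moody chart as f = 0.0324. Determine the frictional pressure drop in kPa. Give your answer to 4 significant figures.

ΔP ≈ 1.362 kPa

Q = 93.82 L/min = 93.82/60000 = 0.001564 m³/s.
Cross-sectional area A = πD²/4 = π(0.1023)²/4 = 0.008219 m²; mean velocity V = Q/A = 0.001564/0.008219 = 0.1902 m/s.
Reynolds number Re = ρVD/μ = 1849 · 0.1902 · 0.1023 / 0.00408 = 8820.
Re > 4000 → turbulent; use the Moody-chart value f = 0.0324.
Darcy-Weisbach: ΔP = f(L/D)(ρV²/2) = 0.0324·(128.5/0.1023)·(1849·0.1902²/2) = 0.0324·1256·33.46 = 1362 Pa.
ΔP = 1362 Pa = 1.362 kPa.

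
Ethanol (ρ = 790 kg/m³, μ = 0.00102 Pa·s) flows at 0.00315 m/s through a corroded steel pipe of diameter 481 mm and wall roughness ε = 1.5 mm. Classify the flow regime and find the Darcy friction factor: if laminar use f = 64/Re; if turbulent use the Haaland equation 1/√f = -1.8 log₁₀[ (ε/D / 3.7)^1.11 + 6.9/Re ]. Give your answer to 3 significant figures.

f ≈ 0.0545

Re = ρVD/μ = 790·0.00315·0.481/0.00102 = 1173.
Re < 2300 → laminar, so f = 64/Re = 0.05454 (roughness is irrelevant in laminar flow).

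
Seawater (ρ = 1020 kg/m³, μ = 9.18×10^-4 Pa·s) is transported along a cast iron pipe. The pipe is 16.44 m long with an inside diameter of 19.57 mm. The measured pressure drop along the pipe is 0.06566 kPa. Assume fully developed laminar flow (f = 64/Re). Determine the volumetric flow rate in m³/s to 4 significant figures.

Q ≈ 1.566×10^-5 m³/s

For laminar flow, f = 64/Re with Re = ρVD/μ, so Darcy-Weisbach reduces to ΔP = 32μLV/D². Solving for V: V = ΔP·D²/(32μL) = 65.66·(0.01957)²/(32·0.000918·16.44) = 0.05207 m/s.
Check: Re = ρVD/μ = 1020·0.05207·0.01957/0.000918 = 1132 < 2300, so the laminar assumption holds.
Q = V·A = 0.05207·(π/4·0.01957²) = 1.566e-05 m³/s = 1.566×10^-5 m³/s.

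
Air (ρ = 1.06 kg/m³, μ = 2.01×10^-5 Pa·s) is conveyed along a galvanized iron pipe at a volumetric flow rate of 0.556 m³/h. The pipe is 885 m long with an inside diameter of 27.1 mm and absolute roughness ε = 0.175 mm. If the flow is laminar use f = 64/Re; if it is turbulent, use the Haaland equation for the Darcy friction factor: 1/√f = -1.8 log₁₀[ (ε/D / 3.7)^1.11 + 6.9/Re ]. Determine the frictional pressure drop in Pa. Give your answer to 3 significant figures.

ΔP ≈ 208 Pa

Q = 0.556 m³/h = 0.556/3600 = 0.0001544 m³/s.
Cross-sectional area A = πD²/4 = π(0.0271)²/4 = 0.0005768 m²; mean velocity V = Q/A = 0.0001544/0.0005768 = 0.2678 m/s.
Reynolds number Re = ρVD/μ = 1.06 · 0.2678 · 0.0271 / 2.01e-05 = 382.7.
Re < 2300 → laminar flow, so f = 64/Re = 64/382.7 = 0.1672 (the turbulent correlation is not needed).
Darcy-Weisbach: ΔP = f(L/D)(ρV²/2) = 0.1672·(885/0.0271)·(1.06·0.2678²/2) = 0.1672·3.266e+04·0.038 = 207.5 Pa.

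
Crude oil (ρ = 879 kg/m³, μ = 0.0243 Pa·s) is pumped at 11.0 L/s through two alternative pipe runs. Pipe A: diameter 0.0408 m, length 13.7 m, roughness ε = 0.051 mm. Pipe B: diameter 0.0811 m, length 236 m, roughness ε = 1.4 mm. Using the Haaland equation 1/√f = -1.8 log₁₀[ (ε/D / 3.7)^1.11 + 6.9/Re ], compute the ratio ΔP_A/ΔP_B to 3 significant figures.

Pipe A: V = Q/A = 0.011/0.001307 = 8.414 m/s; Re = 1.242e+04; ε/D = 0.00125; Haaland → f = 0.03096; ΔP_A = f(L/D)(ρV²/2) = 3.234e+05 Pa.
Pipe B: V = Q/A = 0.011/0.005166 = 2.129 m/s; Re = 6247; ε/D = 0.0173; Haaland → f = 0.05214; ΔP_B = f(L/D)(ρV²/2) = 3.024e+05 Pa.
ΔP_A/ΔP_B = 3.234e+05/3.024e+05 = 1.07.

ΔP_A/ΔP_B ≈ 1.07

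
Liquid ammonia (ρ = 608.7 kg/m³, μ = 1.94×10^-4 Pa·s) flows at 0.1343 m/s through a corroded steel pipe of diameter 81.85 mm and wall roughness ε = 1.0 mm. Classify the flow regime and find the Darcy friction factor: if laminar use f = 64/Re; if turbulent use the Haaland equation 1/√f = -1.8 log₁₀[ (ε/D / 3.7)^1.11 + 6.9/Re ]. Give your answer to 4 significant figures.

f ≈ 0.04211

Re = ρVD/μ = 608.7·0.1343·0.08185/0.000194 = 3.449e+04.
Re > 4000 → turbulent. ε/D = 0.001/0.08185 = 0.0122; Haaland: 1/√f = -1.8 log₁₀[0.00176 + 0.0002] = 4.873, so f = 0.04211.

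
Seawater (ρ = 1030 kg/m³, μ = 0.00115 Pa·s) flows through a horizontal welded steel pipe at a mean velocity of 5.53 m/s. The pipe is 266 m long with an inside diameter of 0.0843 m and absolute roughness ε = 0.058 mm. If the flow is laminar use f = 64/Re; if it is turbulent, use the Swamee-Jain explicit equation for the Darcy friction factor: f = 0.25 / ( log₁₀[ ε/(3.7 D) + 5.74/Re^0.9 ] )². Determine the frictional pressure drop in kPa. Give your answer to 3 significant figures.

Reynolds number Re = ρVD/μ = 1030 · 5.53 · 0.0843 / 0.00115 = 4.175e+05.
Re > 4000 → turbulent. Relative roughness ε/D = 5.8e-05/0.0843 = 0.000688. Swamee-Jain: f = 0.25/(log₁₀[0.000688/3.7 + 5.74/4.175e+05^0.9])² = 0.25/(log₁₀[0.000186 + 5.02e-05])² = 0.25/(-3.627)² = 0.01901.
Darcy-Weisbach: ΔP = f(L/D)(ρV²/2) = 0.01901·(266/0.0843)·(1030·5.53²/2) = 0.01901·3155·1.575e+04 = 9.445e+05 Pa.
ΔP = 9.445e+05 Pa = 944 kPa.

ΔP ≈ 944 kPa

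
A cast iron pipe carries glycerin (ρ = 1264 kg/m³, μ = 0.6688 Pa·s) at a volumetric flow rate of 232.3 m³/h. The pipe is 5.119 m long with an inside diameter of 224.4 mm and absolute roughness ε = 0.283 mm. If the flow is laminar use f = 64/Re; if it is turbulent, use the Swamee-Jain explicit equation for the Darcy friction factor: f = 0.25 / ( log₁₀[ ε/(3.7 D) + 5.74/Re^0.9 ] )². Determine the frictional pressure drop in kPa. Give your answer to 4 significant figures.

Q = 232.3 m³/h = 232.3/3600 = 0.06453 m³/s.
Cross-sectional area A = πD²/4 = π(0.2244)²/4 = 0.03955 m²; mean velocity V = Q/A = 0.06453/0.03955 = 1.632 m/s.
Reynolds number Re = ρVD/μ = 1264 · 1.632 · 0.2244 / 0.669 = 692.
Re < 2300 → laminar flow, so f = 64/Re = 64/692 = 0.09249 (the turbulent correlation is not needed).
Darcy-Weisbach: ΔP = f(L/D)(ρV²/2) = 0.09249·(5.119/0.2244)·(1264·1.632²/2) = 0.09249·22.81·1682 = 3550 Pa.
ΔP = 3550 Pa = 3.550 kPa.

ΔP ≈ 3.550 kPa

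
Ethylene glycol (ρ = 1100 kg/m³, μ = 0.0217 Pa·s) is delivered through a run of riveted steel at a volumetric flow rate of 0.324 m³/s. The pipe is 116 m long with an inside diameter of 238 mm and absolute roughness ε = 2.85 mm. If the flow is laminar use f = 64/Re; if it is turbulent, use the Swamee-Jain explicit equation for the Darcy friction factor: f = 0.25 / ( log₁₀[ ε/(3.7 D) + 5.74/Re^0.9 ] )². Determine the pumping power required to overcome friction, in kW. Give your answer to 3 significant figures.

P ≈ 190 kW

Cross-sectional area A = πD²/4 = π(0.238)²/4 = 0.04449 m²; mean velocity V = Q/A = 0.324/0.04449 = 7.283 m/s.
Reynolds number Re = ρVD/μ = 1100 · 7.283 · 0.238 / 0.0217 = 8.786e+04.
Re > 4000 → turbulent. Relative roughness ε/D = 0.00285/0.238 = 0.012. Swamee-Jain: f = 0.25/(log₁₀[0.012/3.7 + 5.74/8.786e+04^0.9])² = 0.25/(log₁₀[0.00324 + 0.000204])² = 0.25/(-2.463)² = 0.0412.
Darcy-Weisbach: ΔP = f(L/D)(ρV²/2) = 0.0412·(116/0.238)·(1100·7.283²/2) = 0.0412·487.4·2.917e+04 = 5.858e+05 Pa.
Pumping power P = QΔP = 0.324·5.858e+05 = 189800 W = 190 kW.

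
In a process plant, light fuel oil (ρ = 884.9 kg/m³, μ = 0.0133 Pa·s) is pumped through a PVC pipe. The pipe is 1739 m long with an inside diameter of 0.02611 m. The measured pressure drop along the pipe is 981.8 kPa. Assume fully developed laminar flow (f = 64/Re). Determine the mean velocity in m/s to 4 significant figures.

For laminar flow, f = 64/Re with Re = ρVD/μ, so Darcy-Weisbach reduces to ΔP = 32μLV/D². Solving for V: V = ΔP·D²/(32μL) = 9.818e+05·(0.02611)²/(32·0.0133·1739) = 0.9043 m/s.
Check: Re = ρVD/μ = 884.9·0.9043·0.02611/0.0133 = 1571 < 2300, so the laminar assumption holds.

V ≈ 0.9043 m/s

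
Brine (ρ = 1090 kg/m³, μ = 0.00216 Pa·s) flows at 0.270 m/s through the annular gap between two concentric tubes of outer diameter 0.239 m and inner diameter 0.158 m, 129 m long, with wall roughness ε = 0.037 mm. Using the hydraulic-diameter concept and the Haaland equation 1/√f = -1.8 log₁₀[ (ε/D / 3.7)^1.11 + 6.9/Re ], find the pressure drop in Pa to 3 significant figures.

Hydraulic diameter D_h = 4A/P = D_o - D_i = 0.239 - 0.158 = 0.081 m.
Re = ρVD_h/μ = 1090·0.27·0.081/0.00216 = 1.104e+04.
ε/D_h = 3.7e-05/0.081 = 0.000457; Haaland gives 1/√f = -1.8 log₁₀[4.59e-05+0.000625] = 5.712, so f = 0.03065.
ΔP = f(L/D_h)(ρV²/2) = 0.03065·129/0.081·39.73 = 1939 Pa.

ΔP ≈ 1940 Pa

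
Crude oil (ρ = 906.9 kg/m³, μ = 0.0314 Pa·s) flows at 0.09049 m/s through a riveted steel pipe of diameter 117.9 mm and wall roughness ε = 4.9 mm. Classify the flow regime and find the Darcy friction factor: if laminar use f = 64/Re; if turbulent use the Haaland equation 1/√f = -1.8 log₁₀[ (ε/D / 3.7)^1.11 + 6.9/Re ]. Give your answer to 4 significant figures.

f ≈ 0.2077

Re = ρVD/μ = 906.9·0.09049·0.1179/0.0314 = 308.1.
Re < 2300 → laminar, so f = 64/Re = 0.2077 (roughness is irrelevant in laminar flow).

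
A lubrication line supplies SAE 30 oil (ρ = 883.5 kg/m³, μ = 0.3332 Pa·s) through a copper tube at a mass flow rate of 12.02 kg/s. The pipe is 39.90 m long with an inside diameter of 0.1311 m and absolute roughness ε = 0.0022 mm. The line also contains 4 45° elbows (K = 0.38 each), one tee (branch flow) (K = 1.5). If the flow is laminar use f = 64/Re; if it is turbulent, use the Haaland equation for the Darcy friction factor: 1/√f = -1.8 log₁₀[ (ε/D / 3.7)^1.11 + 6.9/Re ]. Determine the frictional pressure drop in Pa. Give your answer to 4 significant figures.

A = πD²/4 = π(0.1311)²/4 = 0.0135 m²; mean velocity V = ṁ/(ρA) = 12.02/(883.5 · 0.0135) = 1.008 m/s.
Reynolds number Re = ρVD/μ = 883.5 · 1.008 · 0.1311 / 0.333 = 350.4.
Re < 2300 → laminar flow, so f = 64/Re = 64/350.4 = 0.1827 (the turbulent correlation is not needed).
Total minor-loss coefficient ΣK = 4·0.38 + 1·1.5 = 3.02.
ΔP = [f·L/D + ΣK]·(ρV²/2) = [0.1827·39.9/0.1311 + 3.02]·(883.5·1.008²/2) = [55.6 + 3.02]·448.7 = 2.63e+04 Pa.

ΔP ≈ 26300 Pa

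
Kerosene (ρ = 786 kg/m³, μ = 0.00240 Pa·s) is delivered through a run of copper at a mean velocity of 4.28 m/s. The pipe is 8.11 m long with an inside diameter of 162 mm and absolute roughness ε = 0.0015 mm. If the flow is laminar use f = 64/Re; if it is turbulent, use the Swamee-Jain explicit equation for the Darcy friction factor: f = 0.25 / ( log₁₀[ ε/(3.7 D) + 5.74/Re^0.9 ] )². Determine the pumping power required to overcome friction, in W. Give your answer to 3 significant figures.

P ≈ 485 W

Reynolds number Re = ρVD/μ = 786 · 4.28 · 0.162 / 0.0024 = 2.271e+05.
Re > 4000 → turbulent. Relative roughness ε/D = 1.5e-06/0.162 = 9.26e-06. Swamee-Jain: f = 0.25/(log₁₀[9.26e-06/3.7 + 5.74/2.271e+05^0.9])² = 0.25/(log₁₀[2.5e-06 + 8.68e-05])² = 0.25/(-4.049)² = 0.01525.
Darcy-Weisbach: ΔP = f(L/D)(ρV²/2) = 0.01525·(8.11/0.162)·(786·4.28²/2) = 0.01525·50.06·7199 = 5495 Pa.
Q = V·A = 4.28·0.02061 = 0.08822 m³/s.
Pumping power P = QΔP = 0.08822·5495 = 484.8 W = 485 W.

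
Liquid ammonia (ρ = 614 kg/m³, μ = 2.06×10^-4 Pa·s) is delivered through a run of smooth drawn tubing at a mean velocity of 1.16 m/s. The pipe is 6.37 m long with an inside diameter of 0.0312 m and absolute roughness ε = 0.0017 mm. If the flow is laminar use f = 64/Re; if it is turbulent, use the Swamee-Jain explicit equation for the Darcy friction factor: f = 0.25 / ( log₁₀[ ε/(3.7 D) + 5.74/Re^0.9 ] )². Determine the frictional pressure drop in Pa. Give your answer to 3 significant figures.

ΔP ≈ 1510 Pa

Reynolds number Re = ρVD/μ = 614 · 1.16 · 0.0312 / 0.000206 = 1.079e+05.
Re > 4000 → turbulent. Relative roughness ε/D = 1.7e-06/0.0312 = 5.45e-05. Swamee-Jain: f = 0.25/(log₁₀[5.45e-05/3.7 + 5.74/1.079e+05^0.9])² = 0.25/(log₁₀[1.47e-05 + 0.00017])² = 0.25/(-3.735)² = 0.01793.
Darcy-Weisbach: ΔP = f(L/D)(ρV²/2) = 0.01793·(6.37/0.0312)·(614·1.16²/2) = 0.01793·204.2·413.1 = 1512 Pa.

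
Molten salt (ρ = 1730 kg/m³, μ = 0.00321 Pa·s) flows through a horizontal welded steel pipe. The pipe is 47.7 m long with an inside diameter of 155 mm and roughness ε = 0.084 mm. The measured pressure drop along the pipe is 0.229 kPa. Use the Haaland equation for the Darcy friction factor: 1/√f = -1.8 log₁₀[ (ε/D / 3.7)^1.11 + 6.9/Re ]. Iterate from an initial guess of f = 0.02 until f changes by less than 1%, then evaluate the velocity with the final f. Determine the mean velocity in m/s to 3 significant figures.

Rearranging Darcy-Weisbach: V = √(2·ΔP·D/(f·L·ρ)). With ε/D = 8.4e-05/0.155 = 0.000542, iterate starting from f = 0.02:
  f = 0.02 → V = √(2·229·0.155/(0.02·47.7·1730)) = 0.2074 m/s; Re = ρVD/μ = 1.733e+04; f → 0.02761
  f = 0.02761 → V = 0.1765 m/s; Re = 1.474e+04; f → 0.02867
  f = 0.02867 → V = 0.1732 m/s; Re = 1.447e+04; f → 0.0288
Converged (Δf/f < 1%). With the final f = 0.0288: V = √(2·229·0.155/(0.0288·47.7·1730)) = 0.1728 m/s.

V ≈ 0.173 m/s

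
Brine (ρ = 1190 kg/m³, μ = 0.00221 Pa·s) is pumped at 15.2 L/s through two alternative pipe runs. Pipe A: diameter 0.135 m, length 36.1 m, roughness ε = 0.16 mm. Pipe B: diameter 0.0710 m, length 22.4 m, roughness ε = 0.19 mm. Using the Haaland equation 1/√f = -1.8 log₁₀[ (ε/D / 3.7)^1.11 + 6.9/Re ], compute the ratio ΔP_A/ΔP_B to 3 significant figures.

ΔP_A/ΔP_B ≈ 0.0570

Pipe A: V = Q/A = 0.0152/0.01431 = 1.062 m/s; Re = 7.719e+04; ε/D = 0.00119; Haaland → f = 0.02311; ΔP_A = f(L/D)(ρV²/2) = 4146 Pa.
Pipe B: V = Q/A = 0.0152/0.003959 = 3.839 m/s; Re = 1.468e+05; ε/D = 0.00268; Haaland → f = 0.02627; ΔP_B = f(L/D)(ρV²/2) = 7.268e+04 Pa.
ΔP_A/ΔP_B = 4146/7.268e+04 = 0.0570.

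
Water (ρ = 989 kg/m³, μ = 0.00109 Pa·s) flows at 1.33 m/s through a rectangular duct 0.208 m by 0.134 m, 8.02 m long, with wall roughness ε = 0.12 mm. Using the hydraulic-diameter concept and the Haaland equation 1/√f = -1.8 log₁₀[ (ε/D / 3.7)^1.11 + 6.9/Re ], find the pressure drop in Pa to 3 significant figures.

ΔP ≈ 853 Pa

Hydraulic diameter D_h = 4A/P = 4·(0.208·0.134)/(2·(0.208+0.134)) = 0.1115/0.684 = 0.163 m.
Re = ρVD_h/μ = 989·1.33·0.163/0.00109 = 1.967e+05.
ε/D_h = 0.00012/0.163 = 0.000736; Haaland gives 1/√f = -1.8 log₁₀[7.79e-05+3.51e-05] = 7.104, so f = 0.01981.
ΔP = f(L/D_h)(ρV²/2) = 0.01981·8.02/0.163·874.7 = 852.7 Pa.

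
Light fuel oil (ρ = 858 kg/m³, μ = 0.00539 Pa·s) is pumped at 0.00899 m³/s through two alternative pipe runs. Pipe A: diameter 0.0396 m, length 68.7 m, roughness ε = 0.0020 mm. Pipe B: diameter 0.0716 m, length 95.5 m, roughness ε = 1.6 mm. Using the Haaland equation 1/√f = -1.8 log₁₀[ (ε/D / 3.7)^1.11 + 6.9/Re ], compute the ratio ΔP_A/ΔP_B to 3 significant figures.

ΔP_A/ΔP_B ≈ 5.65

Pipe A: V = Q/A = 0.00899/0.001232 = 7.299 m/s; Re = 4.601e+04; ε/D = 5.05e-05; Haaland → f = 0.02123; ΔP_A = f(L/D)(ρV²/2) = 8.419e+05 Pa.
Pipe B: V = Q/A = 0.00899/0.004026 = 2.233 m/s; Re = 2.545e+04; ε/D = 0.0223; Haaland → f = 0.05226; ΔP_B = f(L/D)(ρV²/2) = 1.491e+05 Pa.
ΔP_A/ΔP_B = 8.419e+05/1.491e+05 = 5.65.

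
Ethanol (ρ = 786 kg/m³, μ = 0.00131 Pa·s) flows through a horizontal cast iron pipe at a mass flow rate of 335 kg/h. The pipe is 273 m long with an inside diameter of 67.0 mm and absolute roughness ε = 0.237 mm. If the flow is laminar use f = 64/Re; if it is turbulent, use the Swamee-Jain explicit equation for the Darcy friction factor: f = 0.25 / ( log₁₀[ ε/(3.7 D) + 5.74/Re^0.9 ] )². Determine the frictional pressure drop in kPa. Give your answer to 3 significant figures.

ṁ = 335 kg/h = 335/3600 = 0.09306 kg/s.
A = πD²/4 = π(0.067)²/4 = 0.003526 m²; mean velocity V = ṁ/(ρA) = 0.09306/(786 · 0.003526) = 0.03358 m/s.
Reynolds number Re = ρVD/μ = 786 · 0.03358 · 0.067 / 0.00131 = 1350.
Re < 2300 → laminar flow, so f = 64/Re = 64/1350 = 0.04741 (the turbulent correlation is not needed).
Darcy-Weisbach: ΔP = f(L/D)(ρV²/2) = 0.04741·(273/0.067)·(786·0.03358²/2) = 0.04741·4075·0.4432 = 85.61 Pa.
ΔP = 85.61 Pa = 0.0856 kPa.

ΔP ≈ 0.0856 kPa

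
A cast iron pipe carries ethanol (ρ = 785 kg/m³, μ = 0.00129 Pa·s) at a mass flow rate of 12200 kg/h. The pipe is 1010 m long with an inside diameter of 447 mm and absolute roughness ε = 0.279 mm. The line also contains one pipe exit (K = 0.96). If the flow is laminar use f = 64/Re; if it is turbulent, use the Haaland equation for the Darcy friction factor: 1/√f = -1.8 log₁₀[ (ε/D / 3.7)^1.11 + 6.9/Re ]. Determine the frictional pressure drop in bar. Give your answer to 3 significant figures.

ṁ = 12200 kg/h = 12200/3600 = 3.389 kg/s.
A = πD²/4 = π(0.447)²/4 = 0.1569 m²; mean velocity V = ṁ/(ρA) = 3.389/(785 · 0.1569) = 0.02751 m/s.
Reynolds number Re = ρVD/μ = 785 · 0.02751 · 0.447 / 0.00129 = 7483.
Re > 4000 → turbulent. Relative roughness ε/D = 0.000279/0.447 = 0.000624. Haaland: 1/√f = -1.8 log₁₀[(0.000624/3.7)^1.11 + 6.9/7483] = -1.8 log₁₀[6.49e-05 + 0.000922] = 5.41, so f = 0.03416.
Total minor-loss coefficient ΣK = 1·0.96 = 0.96.
ΔP = [f·L/D + ΣK]·(ρV²/2) = [0.03416·1010/0.447 + 0.96]·(785·0.02751²/2) = [77.19 + 0.96]·0.297 = 23.21 Pa.
ΔP = 23.21 Pa = 2.32×10^-4 bar.

ΔP ≈ 2.32×10^-4 bar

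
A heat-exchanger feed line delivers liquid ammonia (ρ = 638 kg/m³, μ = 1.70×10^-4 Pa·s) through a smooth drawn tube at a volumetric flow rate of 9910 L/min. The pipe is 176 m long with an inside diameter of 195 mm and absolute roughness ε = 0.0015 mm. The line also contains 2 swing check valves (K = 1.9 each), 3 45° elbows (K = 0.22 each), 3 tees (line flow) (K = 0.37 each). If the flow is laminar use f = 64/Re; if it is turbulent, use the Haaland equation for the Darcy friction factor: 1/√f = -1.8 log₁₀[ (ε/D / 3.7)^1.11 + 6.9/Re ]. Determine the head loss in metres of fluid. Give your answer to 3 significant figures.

Q = 9910 L/min = 9910/60000 = 0.1652 m³/s.
Cross-sectional area A = πD²/4 = π(0.195)²/4 = 0.02986 m²; mean velocity V = Q/A = 0.1652/0.02986 = 5.53 m/s.
Reynolds number Re = ρVD/μ = 638 · 5.53 · 0.195 / 0.00017 = 4.047e+06.
Re > 4000 → turbulent. Relative roughness ε/D = 1.5e-06/0.195 = 7.69e-06. Haaland: 1/√f = -1.8 log₁₀[(7.69e-06/3.7)^1.11 + 6.9/4.047e+06] = -1.8 log₁₀[4.93e-07 + 1.7e-06] = 10.18, so f = 0.009641.
Total minor-loss coefficient ΣK = 2·1.9 + 3·0.22 + 3·0.37 = 5.57.
ΔP = [f·L/D + ΣK]·(ρV²/2) = [0.009641·176/0.195 + 5.57]·(638·5.53²/2) = [8.702 + 5.57]·9757 = 1.392e+05 Pa.
Head loss h_f = ΔP/(ρg) = 1.392e+05/(638·9.81) = 22.2 m.

h_f ≈ 22.2 m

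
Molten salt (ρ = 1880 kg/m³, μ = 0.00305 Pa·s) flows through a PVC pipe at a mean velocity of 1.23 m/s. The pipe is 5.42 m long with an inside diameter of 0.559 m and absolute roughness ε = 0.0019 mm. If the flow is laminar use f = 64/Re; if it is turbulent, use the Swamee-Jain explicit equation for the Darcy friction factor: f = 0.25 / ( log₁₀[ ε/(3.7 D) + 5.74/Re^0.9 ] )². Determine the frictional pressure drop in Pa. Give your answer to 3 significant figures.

ΔP ≈ 187 Pa

Reynolds number Re = ρVD/μ = 1880 · 1.23 · 0.559 / 0.00305 = 4.238e+05.
Re > 4000 → turbulent. Relative roughness ε/D = 1.9e-06/0.559 = 3.4e-06. Swamee-Jain: f = 0.25/(log₁₀[3.4e-06/3.7 + 5.74/4.238e+05^0.9])² = 0.25/(log₁₀[9.19e-07 + 4.95e-05])² = 0.25/(-4.298)² = 0.01354.
Darcy-Weisbach: ΔP = f(L/D)(ρV²/2) = 0.01354·(5.42/0.559)·(1880·1.23²/2) = 0.01354·9.696·1422 = 186.6 Pa.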